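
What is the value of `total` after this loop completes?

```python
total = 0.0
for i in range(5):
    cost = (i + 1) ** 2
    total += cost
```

Sum of squared losses 1² + 2² + ... + 5²
`total` takes the values: 0.0 → 1.0 → 5.0 → 14.0 → 30.0 → 55.0

Answer: 55.0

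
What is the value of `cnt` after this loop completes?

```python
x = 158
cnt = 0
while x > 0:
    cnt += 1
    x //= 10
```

Count digits by repeated division by 10
`cnt` takes the values: 0 → 1 → 2 → 3

Answer: 3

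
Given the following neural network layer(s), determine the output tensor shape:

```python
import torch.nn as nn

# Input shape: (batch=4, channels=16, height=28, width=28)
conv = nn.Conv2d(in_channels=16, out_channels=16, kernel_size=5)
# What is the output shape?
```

Input: (4, 16, 28, 28) -> Output: (4, 16, 24, 24)

Answer: (4, 16, 24, 24)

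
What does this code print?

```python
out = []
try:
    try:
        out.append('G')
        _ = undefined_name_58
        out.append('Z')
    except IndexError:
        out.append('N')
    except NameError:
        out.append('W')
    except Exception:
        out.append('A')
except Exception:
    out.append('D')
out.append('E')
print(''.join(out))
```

Execution trace: 'G' (inner try body) → 'W' (inner except NameError) → 'E' (after the try/except). Output: GWE

Answer: GWE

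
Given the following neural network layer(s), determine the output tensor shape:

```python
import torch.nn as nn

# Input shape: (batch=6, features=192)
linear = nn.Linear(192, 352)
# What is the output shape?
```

Input: (6, 192) -> Output: (6, 352)

Answer: (6, 352)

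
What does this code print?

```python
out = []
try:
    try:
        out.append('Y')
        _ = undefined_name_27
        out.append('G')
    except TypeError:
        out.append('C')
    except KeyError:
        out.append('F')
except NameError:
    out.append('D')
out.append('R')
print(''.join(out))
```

Execution trace: 'Y' (try body) → 'D' (outer except NameError) → 'R' (after the try/except). Output: YDR

Answer: YDR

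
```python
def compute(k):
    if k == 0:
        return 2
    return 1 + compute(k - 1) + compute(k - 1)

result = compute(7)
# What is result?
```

compute(k) = 1 + 2·compute(k-1), compute(0)=2. Closed form: (2+1)·2^7 - 1 = 383.

Answer: 383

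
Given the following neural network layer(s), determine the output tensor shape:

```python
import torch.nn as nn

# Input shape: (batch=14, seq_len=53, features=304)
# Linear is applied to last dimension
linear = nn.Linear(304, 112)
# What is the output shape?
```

Input: (14, 53, 304) -> Output: (14, 53, 112)

Answer: (14, 53, 112)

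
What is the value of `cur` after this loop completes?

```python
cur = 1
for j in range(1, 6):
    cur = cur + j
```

Start at 1, add 1 through 5
`cur` takes the values: 1 → 2 → 4 → 7 → 11 → 16

Answer: 16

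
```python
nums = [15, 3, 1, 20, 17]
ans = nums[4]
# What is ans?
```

Trace:
`nums = [15, 3, 1, 20, 17]` → nums = [15, 3, 1, 20, 17]
`ans = nums[4]` → ans = 17
So ans = 17

Answer: 17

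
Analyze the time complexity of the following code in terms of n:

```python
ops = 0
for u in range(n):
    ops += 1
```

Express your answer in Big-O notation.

Each loop level contributes: n. Multiplying the contributions gives O(n).

Answer: O(n)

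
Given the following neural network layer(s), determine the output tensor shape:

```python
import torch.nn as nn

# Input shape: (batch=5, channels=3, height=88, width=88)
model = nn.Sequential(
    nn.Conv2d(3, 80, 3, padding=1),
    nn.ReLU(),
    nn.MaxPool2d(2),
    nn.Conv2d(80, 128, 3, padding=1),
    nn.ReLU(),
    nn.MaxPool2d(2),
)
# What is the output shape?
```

Input: (5, 3, 88, 88) -> after first Conv2d: (5, 80, 88, 88) -> after first MaxPool2d: (5, 80, 44, 44) -> after second Conv2d: (5, 128, 44, 44) -> Output: (5, 128, 22, 22)

Answer: (5, 128, 22, 22)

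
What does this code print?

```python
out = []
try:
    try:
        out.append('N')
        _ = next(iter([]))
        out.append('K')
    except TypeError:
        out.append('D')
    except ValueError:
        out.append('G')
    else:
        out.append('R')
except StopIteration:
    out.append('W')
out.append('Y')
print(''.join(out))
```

Execution trace: 'N' (try body) → 'W' (outer except StopIteration) → 'Y' (after the try/except). Output: NWY

Answer: NWY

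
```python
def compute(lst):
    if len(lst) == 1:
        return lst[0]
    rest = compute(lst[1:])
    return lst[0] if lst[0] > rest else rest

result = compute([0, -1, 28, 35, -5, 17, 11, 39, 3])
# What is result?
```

Recursive max over [0, -1, 28, 35, -5, 17, 11, 39, 3] = 39

Answer: 39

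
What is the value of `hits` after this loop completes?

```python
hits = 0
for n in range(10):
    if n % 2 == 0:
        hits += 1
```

Count numbers divisible by 2 in range(10)
`hits` takes the values: 0 → 1 → 2 → 3 → 4 → 5

Answer: 5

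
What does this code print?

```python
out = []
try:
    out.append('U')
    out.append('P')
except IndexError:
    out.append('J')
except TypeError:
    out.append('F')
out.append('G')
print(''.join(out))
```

Execution trace: 'U' (try body) → 'P' (try body, no exception) → 'G' (after the try/except). Output: UPG

Answer: UPG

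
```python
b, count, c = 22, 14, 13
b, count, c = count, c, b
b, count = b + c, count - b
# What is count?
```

Trace:
`b, count, c = 22, 14, 13` → b = 22; count = 14; c = 13
`b, count, c = count, c, b` → b = 14; count = 13; c = 22
`b, count = b + c, count - b` → b = 36; count = -1
So count = -1

Answer: -1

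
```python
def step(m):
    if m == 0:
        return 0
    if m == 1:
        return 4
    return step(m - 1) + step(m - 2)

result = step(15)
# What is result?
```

Build up from base cases: step(0)=0, step(1)=4, step(2)=4, step(3)=8, step(4)=12, step(5)=20, step(6)=32, ..., step(15)=2440

Answer: 2440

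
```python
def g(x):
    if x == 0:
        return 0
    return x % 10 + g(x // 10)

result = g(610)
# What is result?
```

Sum of digits of 610: 0 + 1 + 6 = 7

Answer: 7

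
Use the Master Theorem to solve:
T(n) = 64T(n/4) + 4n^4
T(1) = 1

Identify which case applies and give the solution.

a=64, b=4, f(n)=4n^4. log_4(64) = 3. Since c=4 > 3 and the regularity condition holds (64(n/4)^4 = (64/4^4)n^4 with 64/4^4 < 1), Case 3 applies: T(n) = Θ(f(n)) = O(n^4).

Answer: O(n^4) - Case 3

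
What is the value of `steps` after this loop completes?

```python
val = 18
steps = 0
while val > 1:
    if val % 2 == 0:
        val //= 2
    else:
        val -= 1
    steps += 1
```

Steps to reduce 18 to 1
`steps` takes the values: 0 → 1 → 2 → 3 → 4 → 5

Answer: 5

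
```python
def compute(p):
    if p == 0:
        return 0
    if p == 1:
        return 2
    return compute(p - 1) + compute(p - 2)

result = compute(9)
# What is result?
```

Build up from base cases: compute(0)=0, compute(1)=2, compute(2)=2, compute(3)=4, compute(4)=6, compute(5)=10, compute(6)=16, ..., compute(9)=68

Answer: 68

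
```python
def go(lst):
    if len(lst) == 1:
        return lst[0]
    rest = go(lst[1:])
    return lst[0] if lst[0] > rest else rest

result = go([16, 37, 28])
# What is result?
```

Recursive max over [16, 37, 28] = 37

Answer: 37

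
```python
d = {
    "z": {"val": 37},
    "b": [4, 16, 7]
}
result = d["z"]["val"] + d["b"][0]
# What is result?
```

Trace:
`d = { ...` → d = {'z': {'val': 37}, 'b': [4, 16, 7]}
`result = d["z"]["val"] + d["b"][0]` → result = 41
So result = 41

Answer: 41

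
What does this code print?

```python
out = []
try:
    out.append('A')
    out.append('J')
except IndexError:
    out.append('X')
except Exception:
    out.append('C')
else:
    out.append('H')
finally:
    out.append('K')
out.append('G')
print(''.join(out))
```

Execution trace: 'A' (try body) → 'J' (try body, no exception) → 'H' (else) → 'K' (finally) → 'G' (after the try/except). Output: AJHKG

Answer: AJHKG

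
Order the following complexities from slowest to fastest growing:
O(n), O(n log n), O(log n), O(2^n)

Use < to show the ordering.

Ordered by growth rate: O(log n) < O(n) < O(n log n) < O(2^n)

Answer: O(log n) < O(n) < O(n log n) < O(2^n)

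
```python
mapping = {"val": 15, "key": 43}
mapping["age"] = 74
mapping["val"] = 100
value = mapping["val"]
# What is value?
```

Trace:
`mapping = {"val": 15, "key": 43}` → mapping = {'val': 15, 'key': 43}
`mapping["age"] = 74` → mapping = {'val': 15, 'key': 43, 'age': 74}
`mapping["val"] = 100` → mapping = {'val': 100, 'key': 43, 'age': 74}
`value = mapping["val"]` → value = 100
So value = 100

Answer: 100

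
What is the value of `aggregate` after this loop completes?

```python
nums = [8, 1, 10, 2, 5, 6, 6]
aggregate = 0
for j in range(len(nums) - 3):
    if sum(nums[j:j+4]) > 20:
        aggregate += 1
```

Count windows with sum > 20
`aggregate` takes the values: 0 → 1 → 2

Answer: 2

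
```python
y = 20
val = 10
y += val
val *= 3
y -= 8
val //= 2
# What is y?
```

Trace:
`y = 20` → y = 20
`val = 10` → val = 10
`y += val` → y = 30
`val *= 3` → val = 30
`y -= 8` → y = 22
`val //= 2` → val = 15
So y = 22

Answer: 22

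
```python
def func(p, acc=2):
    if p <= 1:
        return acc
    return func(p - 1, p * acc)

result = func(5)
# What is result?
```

Accumulator trace (n, acc): (5, 2) -> (4, 10) -> (3, 40) -> (2, 120) -> (1, 240) -> return 240

Answer: 240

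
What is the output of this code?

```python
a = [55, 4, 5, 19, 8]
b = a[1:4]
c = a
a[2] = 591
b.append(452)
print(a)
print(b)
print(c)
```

Key concept: slice vs alias.
Step by step:
`a = [55, 4, 5, 19, 8]` → a = [55, 4, 5, 19, 8]
`b = a[1:4]` → b = [4, 5, 19]
`c = a` → c = [55, 4, 5, 19, 8] (same object as a)
`a[2] = 591` → a = [55, 4, 591, 19, 8] (same object as c); c = [55, 4, 591, 19, 8] (same object as a)
`b.append(452)` → b = [4, 5, 19, 452]
`print(a)` → prints [55, 4, 591, 19, 8]
`print(b)` → prints [4, 5, 19, 452]
`print(c)` → prints [55, 4, 591, 19, 8]

Answer:
[55, 4, 591, 19, 8]
[4, 5, 19, 452]
[55, 4, 591, 19, 8]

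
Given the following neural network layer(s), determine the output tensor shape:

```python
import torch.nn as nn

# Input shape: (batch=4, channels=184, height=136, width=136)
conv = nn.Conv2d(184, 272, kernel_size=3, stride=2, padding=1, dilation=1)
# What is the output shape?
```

Input: (4, 184, 136, 136) -> Output: (4, 272, 68, 68)

Answer: (4, 272, 68, 68)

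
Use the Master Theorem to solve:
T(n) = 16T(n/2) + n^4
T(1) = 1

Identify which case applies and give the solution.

a=16, b=2, f(n)=n^4. log_2(16) = 4. Since c=4 = 4, Case 2 applies: T(n) = Θ(n^log_b(a) · log n) = O(n^4 log n).

Answer: O(n^4 log n) - Case 2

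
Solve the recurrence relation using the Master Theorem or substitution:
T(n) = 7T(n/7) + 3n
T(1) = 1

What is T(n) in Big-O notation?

By Master Theorem: a=7, b=7, f(n)=3n. Since log_7(7) = 1 and f(n) = Θ(n^1), Case 2 applies. T(n) = O(n log n).

Answer: O(n log n)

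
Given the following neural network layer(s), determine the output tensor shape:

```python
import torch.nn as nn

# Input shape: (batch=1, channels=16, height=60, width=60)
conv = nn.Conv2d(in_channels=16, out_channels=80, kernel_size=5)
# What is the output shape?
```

Input: (1, 16, 60, 60) -> Output: (1, 80, 56, 56)

Answer: (1, 80, 56, 56)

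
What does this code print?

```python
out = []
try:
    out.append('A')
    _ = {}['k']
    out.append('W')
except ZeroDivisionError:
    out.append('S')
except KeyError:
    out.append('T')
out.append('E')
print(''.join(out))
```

Execution trace: 'A' (try body) → 'T' (except KeyError) → 'E' (after the try/except). Output: ATE

Answer: ATE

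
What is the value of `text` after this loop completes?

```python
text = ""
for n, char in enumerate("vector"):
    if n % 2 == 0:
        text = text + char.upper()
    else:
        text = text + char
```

Uppercase even positions in 'vector'
`text` takes the values: "" → "V" → "Ve" → "VeC" → "VeCt" → "VeCtO" → "VeCtOr"

Answer: "VeCtOr"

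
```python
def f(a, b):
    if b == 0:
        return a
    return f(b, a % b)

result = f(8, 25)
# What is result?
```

f(8, 25) -> f(25, 8) -> f(8, 1) -> f(1, 0) -> 1

Answer: 1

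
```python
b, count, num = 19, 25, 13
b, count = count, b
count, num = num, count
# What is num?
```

Trace:
`b, count, num = 19, 25, 13` → b = 19; count = 25; num = 13
`b, count = count, b` → b = 25; count = 19
`count, num = num, count` → count = 13; num = 19
So num = 19

Answer: 19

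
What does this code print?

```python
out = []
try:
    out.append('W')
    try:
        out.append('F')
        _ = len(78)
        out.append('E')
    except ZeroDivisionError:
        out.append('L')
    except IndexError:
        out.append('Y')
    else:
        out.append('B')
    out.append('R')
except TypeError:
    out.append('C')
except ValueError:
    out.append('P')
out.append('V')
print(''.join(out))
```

Execution trace: 'W' (try body) → 'F' (inner try body) → 'C' (except TypeError) → 'V' (after the try/except). Output: WFCV

Answer: WFCV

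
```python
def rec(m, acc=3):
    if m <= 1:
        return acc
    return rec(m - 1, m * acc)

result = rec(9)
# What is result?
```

Accumulator trace (n, acc): (9, 3) -> (8, 27) -> (7, 216) -> (6, 1512) -> (5, 9072) -> (4, 45360) -> (3, 181440) -> (2, 544320) -> (1, 1088640) -> return 1088640

Answer: 1088640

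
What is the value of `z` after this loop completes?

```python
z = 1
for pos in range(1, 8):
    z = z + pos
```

Start at 1, add 1 through 7
`z` takes the values: 1 → 2 → 4 → 7 → 11 → 16 → 22 → 29

Answer: 29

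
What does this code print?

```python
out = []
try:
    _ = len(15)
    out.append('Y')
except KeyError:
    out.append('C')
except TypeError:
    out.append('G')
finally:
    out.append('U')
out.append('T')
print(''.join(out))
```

Execution trace: 'G' (except TypeError) → 'U' (finally) → 'T' (after the try/except). Output: GUT

Answer: GUT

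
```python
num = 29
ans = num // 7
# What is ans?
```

Trace:
`num = 29` → num = 29
`ans = num // 7` → ans = 4
So ans = 4

Answer: 4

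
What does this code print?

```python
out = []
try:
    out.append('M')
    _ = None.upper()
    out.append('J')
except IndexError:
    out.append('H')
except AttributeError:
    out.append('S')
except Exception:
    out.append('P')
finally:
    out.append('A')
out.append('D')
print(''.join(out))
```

Execution trace: 'M' (try body) → 'S' (except AttributeError) → 'A' (finally) → 'D' (after the try/except). Output: MSAD

Answer: MSAD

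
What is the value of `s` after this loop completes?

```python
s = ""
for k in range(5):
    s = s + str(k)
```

Concatenate digits 0 to 4
`s` takes the values: "" → "0" → "01" → "012" → "0123" → "01234"

Answer: "01234"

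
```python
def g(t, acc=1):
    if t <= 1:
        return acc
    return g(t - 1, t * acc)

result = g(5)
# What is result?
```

Accumulator trace (n, acc): (5, 1) -> (4, 5) -> (3, 20) -> (2, 60) -> (1, 120) -> return 120

Answer: 120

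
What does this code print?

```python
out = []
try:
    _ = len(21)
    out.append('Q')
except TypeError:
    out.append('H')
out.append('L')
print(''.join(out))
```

Execution trace: 'H' (except TypeError) → 'L' (after the try/except). Output: HL

Answer: HL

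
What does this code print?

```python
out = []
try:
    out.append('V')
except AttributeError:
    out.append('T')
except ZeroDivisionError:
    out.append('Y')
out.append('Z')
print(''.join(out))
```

Execution trace: 'V' (try body, no exception) → 'Z' (after the try/except). Output: VZ

Answer: VZ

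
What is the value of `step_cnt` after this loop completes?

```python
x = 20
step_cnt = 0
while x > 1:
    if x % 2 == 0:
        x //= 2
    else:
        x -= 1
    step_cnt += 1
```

Steps to reduce 20 to 1
`step_cnt` takes the values: 0 → 1 → 2 → 3 → 4 → 5

Answer: 5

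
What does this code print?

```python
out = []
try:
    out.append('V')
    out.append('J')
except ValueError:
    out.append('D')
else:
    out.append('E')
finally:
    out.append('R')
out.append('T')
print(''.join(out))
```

Execution trace: 'V' (try body) → 'J' (try body, no exception) → 'E' (else) → 'R' (finally) → 'T' (after the try/except). Output: VJERT

Answer: VJERT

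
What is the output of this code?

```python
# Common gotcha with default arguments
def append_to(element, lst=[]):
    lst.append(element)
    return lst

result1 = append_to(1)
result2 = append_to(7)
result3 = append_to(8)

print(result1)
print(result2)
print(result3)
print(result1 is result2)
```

Key concept: mutable default argument gotcha.
Step by step:
`result1 = append_to(1)` → result1 = [1]
`result2 = append_to(7)` → result1 = [1, 7] (same object as result2); result2 = [1, 7] (same object as result1)
`result3 = append_to(8)` → result1 = [1, 7, 8] (same object as result2, result3); result2 = [1, 7, 8] (same object as result1, result3); result3 = [1, 7, 8] (same object as result1, result2)
`print(result1)` → prints [1, 7, 8]
`print(result2)` → prints [1, 7, 8]
`print(result3)` → prints [1, 7, 8]
`print(result1 is result2)` → prints True

Answer:
[1, 7, 8]
[1, 7, 8]
[1, 7, 8]
True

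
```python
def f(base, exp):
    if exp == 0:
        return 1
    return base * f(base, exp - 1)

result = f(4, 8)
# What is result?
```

f(4, 8) = 4 * 4 * 4 * 4 * 4 * 4 * 4 * 4 = 65536

Answer: 65536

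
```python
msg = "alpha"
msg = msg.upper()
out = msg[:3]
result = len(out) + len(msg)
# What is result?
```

Trace:
`msg = "alpha"` → msg = 'alpha'
`msg = msg.upper()` → msg = 'ALPHA'
`out = msg[:3]` → out = 'ALP'
`result = len(out) + len(msg)` → result = 8
So result = 8

Answer: 8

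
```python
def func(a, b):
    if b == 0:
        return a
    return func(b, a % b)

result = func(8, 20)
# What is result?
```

func(8, 20) -> func(20, 8) -> func(8, 4) -> func(4, 0) -> 4

Answer: 4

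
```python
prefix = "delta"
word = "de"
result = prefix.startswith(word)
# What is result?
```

Trace:
`prefix = "delta"` → prefix = 'delta'
`word = "de"` → word = 'de'
`result = prefix.startswith(word)` → result = True
So result = True

Answer: True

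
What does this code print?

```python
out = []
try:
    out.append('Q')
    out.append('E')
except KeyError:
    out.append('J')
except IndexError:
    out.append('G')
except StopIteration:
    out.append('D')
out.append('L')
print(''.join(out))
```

Execution trace: 'Q' (try body) → 'E' (try body, no exception) → 'L' (after the try/except). Output: QEL

Answer: QEL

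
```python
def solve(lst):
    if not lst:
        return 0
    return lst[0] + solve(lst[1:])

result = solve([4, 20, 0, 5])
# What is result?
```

4 + 20 + 0 + 5 + 0 = 29

Answer: 29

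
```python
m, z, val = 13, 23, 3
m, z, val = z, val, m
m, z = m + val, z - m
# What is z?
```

Trace:
`m, z, val = 13, 23, 3` → m = 13; z = 23; val = 3
`m, z, val = z, val, m` → m = 23; z = 3; val = 13
`m, z = m + val, z - m` → m = 36; z = -20
So z = -20

Answer: -20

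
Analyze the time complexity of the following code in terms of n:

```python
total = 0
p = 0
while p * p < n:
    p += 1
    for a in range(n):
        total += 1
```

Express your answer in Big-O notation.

Each loop level contributes: √n × n. Multiplying the contributions gives O(n√n).

Answer: O(n√n)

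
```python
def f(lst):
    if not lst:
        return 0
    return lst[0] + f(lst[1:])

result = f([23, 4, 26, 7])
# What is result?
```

23 + 4 + 26 + 7 + 0 = 60

Answer: 60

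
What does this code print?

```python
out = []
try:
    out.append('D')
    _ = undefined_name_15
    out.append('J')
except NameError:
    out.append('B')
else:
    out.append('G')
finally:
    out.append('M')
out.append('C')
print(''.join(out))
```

Execution trace: 'D' (try body) → 'B' (except NameError) → 'M' (finally) → 'C' (after the try/except). Output: DBMC

Answer: DBMC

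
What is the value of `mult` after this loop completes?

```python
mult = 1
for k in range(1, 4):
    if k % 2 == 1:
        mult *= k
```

Product of odd numbers 1 to 3
`mult` takes the values: 1 → 3

Answer: 3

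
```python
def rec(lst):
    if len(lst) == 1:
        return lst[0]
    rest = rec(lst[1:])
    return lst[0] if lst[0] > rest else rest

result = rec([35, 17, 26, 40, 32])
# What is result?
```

Recursive max over [35, 17, 26, 40, 32] = 40

Answer: 40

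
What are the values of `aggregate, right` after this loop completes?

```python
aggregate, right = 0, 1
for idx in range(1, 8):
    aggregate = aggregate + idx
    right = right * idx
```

Sum and factorial of 1 to 7
`aggregate, right` takes the values: (0, 1) → (1, 1) → (3, 1) → (3, 2) → (6, 2) → (6, 6) → (10, 6) → (10, 24) → (15, 24) → (15, 120) → (21, 120) → (21, 720) → (28, 720) → (28, 5040)

Answer: 28, 5040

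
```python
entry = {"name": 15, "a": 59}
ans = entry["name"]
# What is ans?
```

Trace:
`entry = {"name": 15, "a": 59}` → entry = {'name': 15, 'a': 59}
`ans = entry["name"]` → ans = 15
So ans = 15

Answer: 15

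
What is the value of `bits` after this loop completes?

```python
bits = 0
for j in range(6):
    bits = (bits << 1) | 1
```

Build 6 consecutive 1-bits: 0b111111
`bits` takes the values: 0 → 1 → 3 → 7 → 15 → 31 → 63

Answer: 63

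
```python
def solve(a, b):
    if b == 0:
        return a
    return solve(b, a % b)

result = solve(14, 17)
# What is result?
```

solve(14, 17) -> solve(17, 14) -> solve(14, 3) -> solve(3, 2) -> solve(2, 1) -> solve(1, 0) -> 1

Answer: 1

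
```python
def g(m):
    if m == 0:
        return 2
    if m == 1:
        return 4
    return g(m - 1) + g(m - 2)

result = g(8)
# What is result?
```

Build up from base cases: g(0)=2, g(1)=4, g(2)=6, g(3)=10, g(4)=16, g(5)=26, g(6)=42, ..., g(8)=110

Answer: 110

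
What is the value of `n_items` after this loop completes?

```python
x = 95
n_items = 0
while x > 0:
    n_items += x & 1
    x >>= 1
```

Count set bits in 95 (binary: 0b1011111)
`n_items` takes the values: 0 → 1 → 2 → 3 → 4 → 5 → 6

Answer: 6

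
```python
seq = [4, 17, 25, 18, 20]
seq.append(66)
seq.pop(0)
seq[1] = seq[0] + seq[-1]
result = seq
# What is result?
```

Trace:
`seq = [4, 17, 25, 18, 20]` → seq = [4, 17, 25, 18, 20]
`seq.append(66)` → seq = [4, 17, 25, 18, 20, 66]
`seq.pop(0)` → seq = [17, 25, 18, 20, 66]
`seq[1] = seq[0] + seq[-1]` → seq = [17, 83, 18, 20, 66]
`result = seq` → result = [17, 83, 18, 20, 66]
So result = [17, 83, 18, 20, 66]

Answer: [17, 83, 18, 20, 66]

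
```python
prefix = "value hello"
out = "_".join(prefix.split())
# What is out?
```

Trace:
`prefix = "value hello"` → prefix = 'value hello'
`out = "_".join(prefix.split())` → out = 'value_hello'
So out = 'value_hello'

Answer: 'value_hello'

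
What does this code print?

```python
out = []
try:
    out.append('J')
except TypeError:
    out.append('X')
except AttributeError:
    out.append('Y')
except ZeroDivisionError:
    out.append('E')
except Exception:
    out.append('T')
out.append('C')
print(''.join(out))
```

Execution trace: 'J' (try body, no exception) → 'C' (after the try/except). Output: JC

Answer: JC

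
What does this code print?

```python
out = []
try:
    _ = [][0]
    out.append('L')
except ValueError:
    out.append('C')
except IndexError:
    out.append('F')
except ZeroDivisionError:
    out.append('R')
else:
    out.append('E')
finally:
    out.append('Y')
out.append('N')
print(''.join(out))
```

Execution trace: 'F' (except IndexError) → 'Y' (finally) → 'N' (after the try/except). Output: FYN

Answer: FYN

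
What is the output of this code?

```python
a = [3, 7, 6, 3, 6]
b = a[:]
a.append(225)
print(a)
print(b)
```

Key concept: slice [:] creates copy.
Step by step:
`a = [3, 7, 6, 3, 6]` → a = [3, 7, 6, 3, 6]
`b = a[:]` → b = [3, 7, 6, 3, 6]
`a.append(225)` → a = [3, 7, 6, 3, 6, 225]
`print(a)` → prints [3, 7, 6, 3, 6, 225]
`print(b)` → prints [3, 7, 6, 3, 6]

Answer:
[3, 7, 6, 3, 6, 225]
[3, 7, 6, 3, 6]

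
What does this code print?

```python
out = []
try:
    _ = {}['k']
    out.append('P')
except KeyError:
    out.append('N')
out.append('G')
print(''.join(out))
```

Execution trace: 'N' (except KeyError) → 'G' (after the try/except). Output: NG

Answer: NG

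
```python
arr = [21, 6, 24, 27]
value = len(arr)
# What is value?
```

Trace:
`arr = [21, 6, 24, 27]` → arr = [21, 6, 24, 27]
`value = len(arr)` → value = 4
So value = 4

Answer: 4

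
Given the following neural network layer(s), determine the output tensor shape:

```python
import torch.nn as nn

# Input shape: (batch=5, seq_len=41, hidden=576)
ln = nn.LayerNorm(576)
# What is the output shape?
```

Input: (5, 41, 576) -> Output: (5, 41, 576)

Answer: (5, 41, 576)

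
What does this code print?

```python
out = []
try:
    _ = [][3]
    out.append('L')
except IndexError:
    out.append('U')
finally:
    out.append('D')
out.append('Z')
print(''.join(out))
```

Execution trace: 'U' (except IndexError) → 'D' (finally) → 'Z' (after the try/except). Output: UDZ

Answer: UDZ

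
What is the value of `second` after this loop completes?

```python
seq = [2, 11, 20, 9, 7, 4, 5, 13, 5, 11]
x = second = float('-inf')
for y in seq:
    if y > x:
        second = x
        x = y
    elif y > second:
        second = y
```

Second largest (with repeats) in [2, 11, 20, 9, 7, 4, 5, 13, 5, 11]
`second` takes the values: -inf → 2 → 11 → 13

Answer: 13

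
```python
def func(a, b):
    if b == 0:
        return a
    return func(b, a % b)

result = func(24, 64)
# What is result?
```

func(24, 64) -> func(64, 24) -> func(24, 16) -> func(16, 8) -> func(8, 0) -> 8

Answer: 8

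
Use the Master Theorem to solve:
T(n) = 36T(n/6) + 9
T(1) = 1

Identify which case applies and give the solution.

a=36, b=6, f(n)=9. log_6(36) = 2. Since c=0 < 2, Case 1 applies: T(n) = Θ(n^log_b(a)) = O(n^2).

Answer: O(n^2) - Case 1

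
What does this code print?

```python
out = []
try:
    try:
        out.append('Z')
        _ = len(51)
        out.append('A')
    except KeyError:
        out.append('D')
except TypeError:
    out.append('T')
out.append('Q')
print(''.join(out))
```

Execution trace: 'Z' (try body) → 'T' (outer except TypeError) → 'Q' (after the try/except). Output: ZTQ

Answer: ZTQ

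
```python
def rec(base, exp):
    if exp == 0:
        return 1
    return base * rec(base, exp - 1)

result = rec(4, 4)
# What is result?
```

rec(4, 4) = 4 * 4 * 4 * 4 = 256

Answer: 256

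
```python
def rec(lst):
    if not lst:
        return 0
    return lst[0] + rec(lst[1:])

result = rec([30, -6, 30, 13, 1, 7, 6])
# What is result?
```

30 + (-6) + 30 + 13 + 1 + 7 + 6 + 0 = 81

Answer: 81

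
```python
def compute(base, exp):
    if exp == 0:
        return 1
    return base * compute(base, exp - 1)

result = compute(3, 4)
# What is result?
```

compute(3, 4) = 3 * 3 * 3 * 3 = 81

Answer: 81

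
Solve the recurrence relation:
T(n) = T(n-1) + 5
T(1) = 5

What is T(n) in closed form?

Unrolling: T(n) = T(1) + 5·(n-1) = 5 + 5(n-1) = 5n.

Answer: T(n) = 5n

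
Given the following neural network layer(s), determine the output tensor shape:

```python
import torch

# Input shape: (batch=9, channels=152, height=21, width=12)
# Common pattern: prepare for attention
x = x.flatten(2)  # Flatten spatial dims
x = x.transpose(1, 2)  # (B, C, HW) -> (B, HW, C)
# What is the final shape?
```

Input: (9, 152, 21, 12) -> after flatten(2): (9, 152, 252) -> Output: (9, 252, 152)

Answer: (9, 252, 152)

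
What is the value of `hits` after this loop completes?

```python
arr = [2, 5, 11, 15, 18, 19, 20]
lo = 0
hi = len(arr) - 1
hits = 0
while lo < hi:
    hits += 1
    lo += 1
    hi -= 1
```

Iterations until pointers meet (list length 7)
`hits` takes the values: 0 → 1 → 2 → 3

Answer: 3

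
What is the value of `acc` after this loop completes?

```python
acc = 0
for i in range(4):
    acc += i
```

Sum of 0 to 3 = 6
`acc` takes the values: 0 → 1 → 3 → 6

Answer: 6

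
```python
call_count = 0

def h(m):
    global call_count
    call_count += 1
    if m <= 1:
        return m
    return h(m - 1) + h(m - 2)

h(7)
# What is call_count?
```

Calls(m) = 1 + Calls(m-1) + Calls(m-2); Calls(0)=Calls(1)=1. For m=7 this gives 41.

Answer: 41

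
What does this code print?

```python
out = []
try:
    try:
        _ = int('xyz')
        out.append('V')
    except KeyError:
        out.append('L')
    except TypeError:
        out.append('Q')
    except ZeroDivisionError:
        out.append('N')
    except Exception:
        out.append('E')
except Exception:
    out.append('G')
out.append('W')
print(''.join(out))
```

Execution trace: 'E' (inner except Exception) → 'W' (after the try/except). Output: EW

Answer: EW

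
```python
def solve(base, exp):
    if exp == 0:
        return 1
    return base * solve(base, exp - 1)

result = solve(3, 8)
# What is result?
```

solve(3, 8) = 3 * 3 * 3 * 3 * 3 * 3 * 3 * 3 = 6561

Answer: 6561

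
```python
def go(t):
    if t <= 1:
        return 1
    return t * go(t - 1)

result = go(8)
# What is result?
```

go(8) = 8 * 7 * 6 * 5 * 4 * 3 * 2 * 1 = 40320

Answer: 40320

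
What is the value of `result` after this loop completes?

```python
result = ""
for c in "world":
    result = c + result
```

Reverse 'world'
`result` takes the values: "" → "w" → "ow" → "row" → "lrow" → "dlrow"

Answer: "dlrow"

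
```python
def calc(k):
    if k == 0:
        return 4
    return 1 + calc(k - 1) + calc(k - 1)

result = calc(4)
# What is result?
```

calc(k) = 1 + 2·calc(k-1), calc(0)=4. Closed form: (4+1)·2^4 - 1 = 79.

Answer: 79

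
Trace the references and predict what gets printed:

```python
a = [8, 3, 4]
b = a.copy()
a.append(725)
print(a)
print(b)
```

Key concept: list.copy() creates independent copy.
Step by step:
`a = [8, 3, 4]` → a = [8, 3, 4]
`b = a.copy()` → b = [8, 3, 4]
`a.append(725)` → a = [8, 3, 4, 725]
`print(a)` → prints [8, 3, 4, 725]
`print(b)` → prints [8, 3, 4]

Answer:
[8, 3, 4, 725]
[8, 3, 4]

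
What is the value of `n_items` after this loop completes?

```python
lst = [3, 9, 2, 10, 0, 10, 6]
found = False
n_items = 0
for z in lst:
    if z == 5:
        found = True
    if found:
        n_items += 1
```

Count elements after first 5 in [3, 9, 2, 10, 0, 10, 6]
`n_items` takes the values: 0

Answer: 0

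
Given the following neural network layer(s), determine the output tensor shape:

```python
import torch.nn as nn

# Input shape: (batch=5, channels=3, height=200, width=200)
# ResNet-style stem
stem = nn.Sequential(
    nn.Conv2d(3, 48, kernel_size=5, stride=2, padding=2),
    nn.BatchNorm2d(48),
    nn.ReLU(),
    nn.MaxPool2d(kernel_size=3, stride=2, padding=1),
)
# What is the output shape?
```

Input: (5, 3, 200, 200) -> after Conv2d 5x5 stride=2: (5, 48, 100, 100) -> Output: (5, 48, 50, 50)

Answer: (5, 48, 50, 50)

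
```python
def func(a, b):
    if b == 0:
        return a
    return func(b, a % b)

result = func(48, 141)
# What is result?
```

func(48, 141) -> func(141, 48) -> func(48, 45) -> func(45, 3) -> func(3, 0) -> 3

Answer: 3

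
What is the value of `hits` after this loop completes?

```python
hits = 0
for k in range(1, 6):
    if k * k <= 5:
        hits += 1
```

Count numbers where k² ≤ 5
`hits` takes the values: 0 → 1 → 2

Answer: 2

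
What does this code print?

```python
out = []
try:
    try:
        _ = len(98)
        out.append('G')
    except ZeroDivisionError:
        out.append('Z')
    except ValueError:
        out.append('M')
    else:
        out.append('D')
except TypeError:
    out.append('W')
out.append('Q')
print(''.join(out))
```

Execution trace: 'W' (outer except TypeError) → 'Q' (after the try/except). Output: WQ

Answer: WQ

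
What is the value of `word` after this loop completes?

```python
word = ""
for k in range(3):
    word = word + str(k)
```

Concatenate digits 0 to 2
`word` takes the values: "" → "0" → "01" → "012"

Answer: "012"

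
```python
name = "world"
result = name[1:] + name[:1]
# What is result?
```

Trace:
`name = "world"` → name = 'world'
`result = name[1:] + name[:1]` → result = 'orldw'
So result = 'orldw'

Answer: 'orldw'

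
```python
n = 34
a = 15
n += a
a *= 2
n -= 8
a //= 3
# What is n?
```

Trace:
`n = 34` → n = 34
`a = 15` → a = 15
`n += a` → n = 49
`a *= 2` → a = 30
`n -= 8` → n = 41
`a //= 3` → a = 10
So n = 41

Answer: 41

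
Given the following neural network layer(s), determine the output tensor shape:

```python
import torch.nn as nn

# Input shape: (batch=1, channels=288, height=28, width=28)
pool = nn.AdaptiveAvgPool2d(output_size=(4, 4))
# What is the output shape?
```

Input: (1, 288, 28, 28) -> Output: (1, 288, 4, 4)

Answer: (1, 288, 4, 4)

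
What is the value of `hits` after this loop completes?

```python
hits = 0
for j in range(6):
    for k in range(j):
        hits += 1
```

Triangle number: 0+1+2+...+5
`hits` takes the values: 0 → 1 → 2 → 3 → 4 → 5 → 6 → 7 → 8 → 9 → 10 → 11 → 12 → 13 → 14 → 15

Answer: 15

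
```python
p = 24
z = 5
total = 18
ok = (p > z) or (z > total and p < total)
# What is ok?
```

Trace:
`p = 24` → p = 24
`z = 5` → z = 5
`total = 18` → total = 18
`ok = (p > z) or (z > total and p < total)` → ok = True
So ok = True

Answer: True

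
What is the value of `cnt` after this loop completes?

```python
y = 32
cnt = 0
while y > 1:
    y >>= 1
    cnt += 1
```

Count right shifts until 1
`cnt` takes the values: 0 → 1 → 2 → 3 → 4 → 5

Answer: 5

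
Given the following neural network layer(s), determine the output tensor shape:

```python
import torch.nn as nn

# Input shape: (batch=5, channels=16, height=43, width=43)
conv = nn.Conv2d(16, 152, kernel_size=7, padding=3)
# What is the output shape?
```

Input: (5, 16, 43, 43) -> Output: (5, 152, 43, 43)

Answer: (5, 152, 43, 43)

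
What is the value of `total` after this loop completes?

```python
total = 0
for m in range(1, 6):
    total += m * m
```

Sum of squares 1² to 5² = 55
`total` takes the values: 0 → 1 → 5 → 14 → 30 → 55

Answer: 55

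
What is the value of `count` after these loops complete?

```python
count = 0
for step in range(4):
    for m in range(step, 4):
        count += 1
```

Upper triangle: 4 + 3 + ... + 1
`count` takes the values: 0 → 1 → 2 → 3 → 4 → 5 → 6 → 7 → 8 → 9 → 10

Answer: 10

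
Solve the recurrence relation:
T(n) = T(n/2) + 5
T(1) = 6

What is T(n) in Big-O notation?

Each step divides n by 2 and adds 5. After log_2(n) steps we reach T(1)=6. So T(n) = 5·log_2(n) + 6 = O(log n).

Answer: O(log n)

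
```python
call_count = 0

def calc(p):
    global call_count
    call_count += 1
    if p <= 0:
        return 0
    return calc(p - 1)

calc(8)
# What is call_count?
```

Linear recursion stepping by 1: 9 calls from p=8 down to ≤0.

Answer: 9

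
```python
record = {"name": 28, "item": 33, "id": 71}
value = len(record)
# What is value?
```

Trace:
`record = {"name": 28, "item": 33, "id": 71}` → record = {'name': 28, 'item': 33, 'id': 71}
`value = len(record)` → value = 3
So value = 3

Answer: 3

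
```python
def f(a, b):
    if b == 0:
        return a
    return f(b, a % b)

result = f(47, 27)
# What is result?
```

f(47, 27) -> f(27, 20) -> f(20, 7) -> f(7, 6) -> f(6, 1) -> f(1, 0) -> 1

Answer: 1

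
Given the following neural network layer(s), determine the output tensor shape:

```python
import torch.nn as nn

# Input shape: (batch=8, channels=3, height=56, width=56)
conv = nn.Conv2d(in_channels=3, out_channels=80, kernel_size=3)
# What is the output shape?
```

Input: (8, 3, 56, 56) -> Output: (8, 80, 54, 54)

Answer: (8, 80, 54, 54)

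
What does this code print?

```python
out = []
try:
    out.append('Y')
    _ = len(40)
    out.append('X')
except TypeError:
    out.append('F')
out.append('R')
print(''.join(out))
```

Execution trace: 'Y' (try body) → 'F' (except TypeError) → 'R' (after the try/except). Output: YFR

Answer: YFR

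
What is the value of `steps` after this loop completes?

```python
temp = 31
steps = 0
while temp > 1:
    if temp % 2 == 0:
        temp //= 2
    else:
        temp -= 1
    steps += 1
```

Steps to reduce 31 to 1
`steps` takes the values: 0 → 1 → 2 → 3 → 4 → 5 → 6 → 7 → 8

Answer: 8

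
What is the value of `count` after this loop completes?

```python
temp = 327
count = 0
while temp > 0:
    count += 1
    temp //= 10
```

Count digits by repeated division by 10
`count` takes the values: 0 → 1 → 2 → 3

Answer: 3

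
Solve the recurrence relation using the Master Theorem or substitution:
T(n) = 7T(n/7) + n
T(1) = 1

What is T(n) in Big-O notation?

By Master Theorem: a=7, b=7, f(n)=n. Since log_7(7) = 1 and f(n) = Θ(n^1), Case 2 applies. T(n) = O(n log n).

Answer: O(n log n)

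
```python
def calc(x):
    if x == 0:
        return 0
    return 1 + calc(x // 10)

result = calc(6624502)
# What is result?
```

Count of digits of 6624502: 7

Answer: 7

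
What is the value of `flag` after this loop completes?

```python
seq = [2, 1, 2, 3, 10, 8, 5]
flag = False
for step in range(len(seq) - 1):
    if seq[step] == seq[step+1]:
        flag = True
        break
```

Check consecutive duplicates in [2, 1, 2, 3, 10, 8, 5]
`flag` takes the values: False

Answer: False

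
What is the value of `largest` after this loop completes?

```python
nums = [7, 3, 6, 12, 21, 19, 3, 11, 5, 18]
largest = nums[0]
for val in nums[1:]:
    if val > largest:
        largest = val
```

Maximum of [7, 3, 6, 12, 21, 19, 3, 11, 5, 18]
`largest` takes the values: 7 → 12 → 21

Answer: 21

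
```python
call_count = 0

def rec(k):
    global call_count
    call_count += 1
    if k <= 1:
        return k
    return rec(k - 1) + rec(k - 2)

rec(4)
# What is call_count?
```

Calls(k) = 1 + Calls(k-1) + Calls(k-2); Calls(0)=Calls(1)=1. For k=4 this gives 9.

Answer: 9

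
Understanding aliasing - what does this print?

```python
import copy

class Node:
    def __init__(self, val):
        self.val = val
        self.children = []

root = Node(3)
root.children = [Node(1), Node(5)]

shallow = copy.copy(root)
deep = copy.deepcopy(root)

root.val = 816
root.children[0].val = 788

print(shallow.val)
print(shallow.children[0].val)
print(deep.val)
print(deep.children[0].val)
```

Key concept: deep copy with custom objects.
Step by step:
`root = Node(3)` → root = Node(val=3, children=[])
`root.children = [Node(1), Node(5)]` → root = Node(val=3, children=[Node(val=1, children=[]), Node(val=5, children=[])])
`shallow = copy.copy(root)` → shallow = Node(val=3, children=[Node(val=1, children=[]), Node(val=5, children=[])])
`deep = copy.deepcopy(root)` → deep = Node(val=3, children=[Node(val=1, children=[]), Node(val=5, children=[])])
`root.val = 816` → root = Node(val=816, children=[Node(val=1, children=[]), Node(val=5, children=[])])
`root.children[0].val = 788` → root = Node(val=816, children=[Node(val=788, children=[]), Node(val=5, children=[])]); shallow = Node(val=3, children=[Node(val=788, children=[]), Node(val=5, children=[])])
`print(shallow.val)` → prints 3
`print(shallow.children[0].val)` → prints 788
`print(deep.val)` → prints 3
`print(deep.children[0].val)` → prints 1

Answer:
3
788
3
1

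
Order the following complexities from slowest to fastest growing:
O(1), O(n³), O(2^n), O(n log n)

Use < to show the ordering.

Ordered by growth rate: O(1) < O(n log n) < O(n³) < O(2^n)

Answer: O(1) < O(n log n) < O(n³) < O(2^n)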